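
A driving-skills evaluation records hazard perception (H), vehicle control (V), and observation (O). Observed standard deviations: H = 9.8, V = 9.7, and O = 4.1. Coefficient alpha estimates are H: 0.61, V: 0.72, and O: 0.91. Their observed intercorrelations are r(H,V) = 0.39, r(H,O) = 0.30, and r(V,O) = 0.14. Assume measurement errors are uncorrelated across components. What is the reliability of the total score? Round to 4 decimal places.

0.7935

Var(H+V+O) = 9.8² + 9.7² + 4.1² + 2·[9.8·9.7·0.39 + 9.8·4.1·0.30 + 9.7·4.1·0.14] = 206.94 + 109.39 = 316.33.
Because errors are independent across components, Cov(Tᵢ,Tⱼ) = Cov(Xᵢ,Xⱼ); the off-diagonal part of the true-score variance is the same as above.
True-score variance = [9.8²·0.61 + 9.7²·0.72 + 4.1²·0.91] + 109.39 = 141.626 + 109.39 = 251.017.
Reliability = 251.017 / 316.33 = 0.7935.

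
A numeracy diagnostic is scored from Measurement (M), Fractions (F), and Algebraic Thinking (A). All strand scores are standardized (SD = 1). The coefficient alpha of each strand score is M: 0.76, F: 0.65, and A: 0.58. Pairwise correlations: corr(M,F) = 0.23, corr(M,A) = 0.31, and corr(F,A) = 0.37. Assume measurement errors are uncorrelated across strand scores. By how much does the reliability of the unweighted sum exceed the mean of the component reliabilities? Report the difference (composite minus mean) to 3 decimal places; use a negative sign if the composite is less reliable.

Var(sum) = 3 + 1.82 = 4.82; true-score variance = 1.99 + 1.82 = 3.81; composite reliability = 0.7905.
Mean component reliability = 0.6633.
Difference = 0.7905 − 0.6633 = 0.127.

0.127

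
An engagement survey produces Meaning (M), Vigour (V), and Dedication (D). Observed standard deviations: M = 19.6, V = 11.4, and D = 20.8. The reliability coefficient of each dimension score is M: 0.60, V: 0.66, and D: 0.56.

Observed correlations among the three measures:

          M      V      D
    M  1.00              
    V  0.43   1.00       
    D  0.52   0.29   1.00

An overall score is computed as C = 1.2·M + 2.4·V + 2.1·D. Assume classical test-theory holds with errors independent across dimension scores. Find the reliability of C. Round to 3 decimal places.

0.762

Var(C) = 1.2²·19.6² + 2.4²·11.4² + 2.1²·20.8² + 2·[2.88·19.6·11.4·0.43 + 2.52·19.6·20.8·0.52 + 5.04·11.4·20.8·0.29] = 3209.7 + 2315.01 = 5524.72.
Because errors are independent across components, Cov(Tᵢ,Tⱼ) = Cov(Xᵢ,Xⱼ); the off-diagonal part of the true-score variance is the same as above.
True-score variance = [1.2²·19.6²·0.60 + 2.4²·11.4²·0.66 + 2.1²·20.8²·0.56] + 2315.01 = 1894.42 + 2315.01 = 4209.43.
Reliability = 4209.43 / 5524.72 = 0.762.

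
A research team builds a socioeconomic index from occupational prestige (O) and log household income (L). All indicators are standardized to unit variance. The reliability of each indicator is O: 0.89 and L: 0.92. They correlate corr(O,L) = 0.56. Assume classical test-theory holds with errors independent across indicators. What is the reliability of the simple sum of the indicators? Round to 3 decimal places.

0.939

Var(O+L) = 2 + 2·[0.56] = 2 + 1.12 = 3.12.
Because errors are independent across components, Cov(Tᵢ,Tⱼ) = Cov(Xᵢ,Xⱼ); the off-diagonal part of the true-score variance is the same as above.
True-score variance = [0.89 + 0.92] + 1.12 = 1.81 + 1.12 = 2.93.
Reliability = 2.93 / 3.12 = 0.939.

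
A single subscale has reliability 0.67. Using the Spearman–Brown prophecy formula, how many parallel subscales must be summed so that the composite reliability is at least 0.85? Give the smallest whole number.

k ≥ ρ*(1−ρ₁)/(ρ₁(1−ρ*)) = 0.85·0.33 / (0.67·0.15) = 2.791.
Smallest integer k = 3.

3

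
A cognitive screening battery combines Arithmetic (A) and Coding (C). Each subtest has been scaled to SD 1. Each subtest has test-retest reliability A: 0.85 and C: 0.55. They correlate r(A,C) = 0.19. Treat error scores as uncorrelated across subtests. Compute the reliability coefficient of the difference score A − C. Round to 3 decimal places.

0.630

Var(A−C) = 1 + 1 − 2·0.19 = 2 − 0.38 = 1.62.
With uncorrelated errors the cross-covariances are all true-score covariance, so they carry over unchanged; only the diagonal terms shrink to ρᵢσᵢ².
True-score variance = [0.85 + 0.55] − 0.38 = 1.4 − 0.38 = 1.02.
Reliability = 1.02 / 1.62 = 0.630.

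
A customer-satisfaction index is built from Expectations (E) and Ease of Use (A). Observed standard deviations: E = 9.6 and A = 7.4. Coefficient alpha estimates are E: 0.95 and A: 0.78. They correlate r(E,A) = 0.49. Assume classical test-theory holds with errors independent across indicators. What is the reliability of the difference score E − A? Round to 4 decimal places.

0.7845

Var(E−A) = 9.6² + 7.4² − 2·9.6·7.4·0.49 = 146.92 − 69.6192 = 77.3008.
Under uncorrelated errors the observed covariances equal the true-score covariances, so only the own-variance terms attenuate.
True-score variance = [9.6²·0.95 + 7.4²·0.78] − 69.6192 = 130.265 − 69.6192 = 60.6456.
Reliability = 60.6456 / 77.3008 = 0.7845.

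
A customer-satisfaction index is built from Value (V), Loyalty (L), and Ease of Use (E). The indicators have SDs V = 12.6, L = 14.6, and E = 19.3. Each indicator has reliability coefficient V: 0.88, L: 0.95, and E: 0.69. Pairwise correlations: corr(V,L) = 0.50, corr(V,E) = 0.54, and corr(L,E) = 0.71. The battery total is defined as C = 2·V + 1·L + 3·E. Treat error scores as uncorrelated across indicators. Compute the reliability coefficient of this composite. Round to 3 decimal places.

0.847

Var(C) = 2²·12.6² + 14.6² + 3²·19.3² + 2·[2·12.6·14.6·0.50 + 6·12.6·19.3·0.54 + 3·14.6·19.3·0.71] = 4200.61 + 3144.11 = 7344.72.
With uncorrelated errors the cross-covariances are all true-score covariance, so they carry over unchanged; only the diagonal terms shrink to ρᵢσᵢ².
True-score variance = [2²·12.6²·0.88 + 14.6²·0.95 + 3²·19.3²·0.69] + 3144.11 = 3074.5 + 3144.11 = 6218.61.
Reliability = 6218.61 / 7344.72 = 0.847.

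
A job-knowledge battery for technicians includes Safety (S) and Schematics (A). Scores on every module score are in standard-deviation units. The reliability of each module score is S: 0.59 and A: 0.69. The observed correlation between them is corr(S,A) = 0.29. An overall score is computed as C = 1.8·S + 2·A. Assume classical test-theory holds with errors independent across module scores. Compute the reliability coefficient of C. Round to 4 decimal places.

0.7247

Var(C) = 1.8² + 2² + 2·[3.6·0.29] = 7.24 + 2.088 = 9.328.
With uncorrelated errors the cross-covariances are all true-score covariance, so they carry over unchanged; only the diagonal terms shrink to ρᵢσᵢ².
True-score variance = [1.8²·0.59 + 2²·0.69] + 2.088 = 4.6716 + 2.088 = 6.7596.
Reliability = 6.7596 / 9.328 = 0.7247.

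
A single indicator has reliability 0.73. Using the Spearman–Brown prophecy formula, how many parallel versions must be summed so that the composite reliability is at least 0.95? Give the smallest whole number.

k ≥ ρ*(1−ρ₁)/(ρ₁(1−ρ*)) = 0.95·0.27 / (0.73·0.05) = 7.027.
Smallest integer k = 8.

8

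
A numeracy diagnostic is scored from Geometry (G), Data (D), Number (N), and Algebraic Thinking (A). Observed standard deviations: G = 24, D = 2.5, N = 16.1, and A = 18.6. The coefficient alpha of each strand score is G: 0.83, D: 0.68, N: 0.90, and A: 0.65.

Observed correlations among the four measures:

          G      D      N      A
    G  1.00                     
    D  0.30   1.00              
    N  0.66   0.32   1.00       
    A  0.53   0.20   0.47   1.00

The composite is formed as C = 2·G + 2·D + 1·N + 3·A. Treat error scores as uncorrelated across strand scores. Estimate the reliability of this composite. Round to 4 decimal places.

0.8585

Var(C) = 2²·24² + 2²·2.5² + 16.1² + 3²·18.6² + 2·[4·24·2.5·0.30 + 2·24·16.1·0.66 + 6·24·18.6·0.53 + 2·2.5·16.1·0.32 + 6·2.5·18.6·0.20 + 3·16.1·18.6·0.47] = 5701.85 + 5010.8 = 10712.6.
Under uncorrelated errors the observed covariances equal the true-score covariances, so only the own-variance terms attenuate.
True-score variance = [2²·24²·0.83 + 2²·2.5²·0.68 + 16.1²·0.90 + 3²·18.6²·0.65] + 5010.8 = 4186.48 + 5010.8 = 9197.27.
Reliability = 9197.27 / 10712.6 = 0.8585.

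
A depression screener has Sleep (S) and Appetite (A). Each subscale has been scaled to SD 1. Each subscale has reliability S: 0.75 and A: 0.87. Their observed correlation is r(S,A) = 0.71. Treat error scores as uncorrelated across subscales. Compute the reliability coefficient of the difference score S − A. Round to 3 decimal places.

0.345

Var(S−A) = 1 + 1 − 2·0.71 = 2 − 1.42 = 0.58.
Because errors are independent across components, Cov(Tᵢ,Tⱼ) = Cov(Xᵢ,Xⱼ); the off-diagonal part of the true-score variance is the same as above.
True-score variance = [0.75 + 0.87] − 1.42 = 1.62 − 1.42 = 0.2.
Reliability = 0.2 / 0.58 = 0.345.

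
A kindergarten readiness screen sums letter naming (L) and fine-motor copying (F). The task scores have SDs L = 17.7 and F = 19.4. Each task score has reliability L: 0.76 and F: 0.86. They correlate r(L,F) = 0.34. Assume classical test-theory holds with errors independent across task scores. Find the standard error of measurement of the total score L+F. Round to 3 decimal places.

Var(total) = 689.65 + 233.498 = 923.148.
True-score variance = 561.77 + 233.498 = 795.268, so reliability = 0.8615.
Error variance = 923.148 − 795.268 = 127.88; SEM = √127.88 = 11.308.

11.308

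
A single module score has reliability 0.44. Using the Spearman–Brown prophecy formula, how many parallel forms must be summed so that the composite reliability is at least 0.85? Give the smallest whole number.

8

k ≥ ρ*(1−ρ₁)/(ρ₁(1−ρ*)) = 0.85·0.56 / (0.44·0.15) = 7.212.
Smallest integer k = 8.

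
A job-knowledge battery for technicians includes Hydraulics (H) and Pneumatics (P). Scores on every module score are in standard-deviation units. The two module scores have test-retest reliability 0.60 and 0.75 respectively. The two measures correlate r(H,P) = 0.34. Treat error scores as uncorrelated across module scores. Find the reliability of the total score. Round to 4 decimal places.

0.7575

Var(H+P) = 2 + 2·[0.34] = 2 + 0.68 = 2.68.
With uncorrelated errors the cross-covariances are all true-score covariance, so they carry over unchanged; only the diagonal terms shrink to ρᵢσᵢ².
True-score variance = [0.60 + 0.75] + 0.68 = 1.35 + 0.68 = 2.03.
Reliability = 2.03 / 2.68 = 0.7575.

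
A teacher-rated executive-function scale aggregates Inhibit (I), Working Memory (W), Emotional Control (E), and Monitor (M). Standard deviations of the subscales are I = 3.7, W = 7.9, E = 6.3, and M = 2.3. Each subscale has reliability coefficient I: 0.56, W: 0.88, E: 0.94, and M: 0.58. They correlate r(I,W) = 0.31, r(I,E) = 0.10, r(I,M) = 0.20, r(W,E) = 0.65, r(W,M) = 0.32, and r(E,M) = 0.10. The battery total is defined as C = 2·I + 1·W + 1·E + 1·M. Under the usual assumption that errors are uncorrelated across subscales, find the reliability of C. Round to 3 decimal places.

0.877

Var(C) = 2²·3.7² + 7.9² + 6.3² + 2.3² + 2·[2·3.7·7.9·0.31 + 2·3.7·6.3·0.10 + 2·3.7·2.3·0.20 + 7.9·6.3·0.65 + 7.9·2.3·0.32 + 6.3·2.3·0.10] = 162.15 + 131.605 = 293.755.
Under uncorrelated errors the observed covariances equal the true-score covariances, so only the own-variance terms attenuate.
True-score variance = [2²·3.7²·0.56 + 7.9²·0.88 + 6.3²·0.94 + 2.3²·0.58] + 131.605 = 125.963 + 131.605 = 257.568.
Reliability = 257.568 / 293.755 = 0.877.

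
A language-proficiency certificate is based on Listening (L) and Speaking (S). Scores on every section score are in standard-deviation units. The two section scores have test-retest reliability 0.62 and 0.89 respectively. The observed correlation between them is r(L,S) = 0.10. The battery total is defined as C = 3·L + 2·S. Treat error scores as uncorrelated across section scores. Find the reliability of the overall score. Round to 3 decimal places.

0.728

Var(C) = 3² + 2² + 2·[6·0.10] = 13 + 1.2 = 14.2.
With uncorrelated errors the cross-covariances are all true-score covariance, so they carry over unchanged; only the diagonal terms shrink to ρᵢσᵢ².
True-score variance = [3²·0.62 + 2²·0.89] + 1.2 = 9.14 + 1.2 = 10.34.
Reliability = 10.34 / 14.2 = 0.728.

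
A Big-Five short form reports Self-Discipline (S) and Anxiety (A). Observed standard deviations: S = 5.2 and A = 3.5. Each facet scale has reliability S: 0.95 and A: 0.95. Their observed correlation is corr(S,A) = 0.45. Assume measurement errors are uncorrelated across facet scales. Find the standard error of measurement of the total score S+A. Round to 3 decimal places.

1.402

Var(total) = 39.29 + 16.38 = 55.67.
True-score variance = 37.3255 + 16.38 = 53.7055, so reliability = 0.9647.
Error variance = 55.67 − 53.7055 = 1.9645; SEM = √1.9645 = 1.402.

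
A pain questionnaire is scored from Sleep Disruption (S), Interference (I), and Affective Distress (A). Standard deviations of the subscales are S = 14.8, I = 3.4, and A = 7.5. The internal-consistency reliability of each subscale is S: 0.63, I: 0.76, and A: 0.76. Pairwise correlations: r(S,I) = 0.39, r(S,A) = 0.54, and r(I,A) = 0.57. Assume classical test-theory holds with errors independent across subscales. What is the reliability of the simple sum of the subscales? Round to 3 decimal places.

Var(S+I+A) = 14.8² + 3.4² + 7.5² + 2·[14.8·3.4·0.39 + 14.8·7.5·0.54 + 3.4·7.5·0.57] = 286.85 + 188.2 = 475.05.
Under uncorrelated errors the observed covariances equal the true-score covariances, so only the own-variance terms attenuate.
True-score variance = [14.8²·0.63 + 3.4²·0.76 + 7.5²·0.76] + 188.2 = 189.531 + 188.2 = 377.73.
Reliability = 377.73 / 475.05 = 0.795.

0.795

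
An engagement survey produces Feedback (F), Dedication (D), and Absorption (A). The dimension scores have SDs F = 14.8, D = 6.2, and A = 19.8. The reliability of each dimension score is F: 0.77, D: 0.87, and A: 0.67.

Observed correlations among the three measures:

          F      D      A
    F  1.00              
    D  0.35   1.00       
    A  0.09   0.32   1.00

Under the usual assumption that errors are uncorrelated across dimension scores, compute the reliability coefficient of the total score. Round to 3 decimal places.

0.781

Var(F+D+A) = 14.8² + 6.2² + 19.8² + 2·[14.8·6.2·0.35 + 14.8·19.8·0.09 + 6.2·19.8·0.32] = 649.52 + 195.546 = 845.066.
Because errors are independent across components, Cov(Tᵢ,Tⱼ) = Cov(Xᵢ,Xⱼ); the off-diagonal part of the true-score variance is the same as above.
True-score variance = [14.8²·0.77 + 6.2²·0.87 + 19.8²·0.67] + 195.546 = 464.77 + 195.546 = 660.316.
Reliability = 660.316 / 845.066 = 0.781.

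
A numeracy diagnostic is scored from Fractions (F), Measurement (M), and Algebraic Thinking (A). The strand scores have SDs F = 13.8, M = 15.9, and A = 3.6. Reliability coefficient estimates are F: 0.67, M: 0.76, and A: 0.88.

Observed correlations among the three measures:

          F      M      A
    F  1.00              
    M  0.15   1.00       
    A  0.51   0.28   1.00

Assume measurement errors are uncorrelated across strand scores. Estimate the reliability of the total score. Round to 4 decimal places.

Var(F+M+A) = 13.8² + 15.9² + 3.6² + 2·[13.8·15.9·0.15 + 13.8·3.6·0.51 + 15.9·3.6·0.28] = 456.21 + 148.554 = 604.764.
Under uncorrelated errors the observed covariances equal the true-score covariances, so only the own-variance terms attenuate.
True-score variance = [13.8²·0.67 + 15.9²·0.76 + 3.6²·0.88] + 148.554 = 331.135 + 148.554 = 479.689.
Reliability = 479.689 / 604.764 = 0.7932.

0.7932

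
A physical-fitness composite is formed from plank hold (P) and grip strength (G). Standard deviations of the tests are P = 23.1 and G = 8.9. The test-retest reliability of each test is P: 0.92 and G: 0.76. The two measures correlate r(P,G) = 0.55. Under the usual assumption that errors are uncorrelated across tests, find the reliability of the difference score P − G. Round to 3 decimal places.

Var(P−G) = 23.1² + 8.9² − 2·23.1·8.9·0.55 = 612.82 − 226.149 = 386.671.
With uncorrelated errors the cross-covariances are all true-score covariance, so they carry over unchanged; only the diagonal terms shrink to ρᵢσᵢ².
True-score variance = [23.1²·0.92 + 8.9²·0.76] − 226.149 = 551.121 − 226.149 = 324.972.
Reliability = 324.972 / 386.671 = 0.840.

0.840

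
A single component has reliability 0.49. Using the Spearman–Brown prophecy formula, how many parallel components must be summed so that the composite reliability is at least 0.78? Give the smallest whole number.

k ≥ ρ*(1−ρ₁)/(ρ₁(1−ρ*)) = 0.78·0.51 / (0.49·0.22) = 3.690.
Smallest integer k = 4.

4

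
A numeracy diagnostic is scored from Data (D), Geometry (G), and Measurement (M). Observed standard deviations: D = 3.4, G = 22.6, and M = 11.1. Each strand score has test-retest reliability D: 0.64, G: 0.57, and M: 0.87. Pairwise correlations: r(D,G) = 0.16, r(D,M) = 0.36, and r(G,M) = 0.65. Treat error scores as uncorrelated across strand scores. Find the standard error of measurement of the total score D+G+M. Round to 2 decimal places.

Var(total) = 645.53 + 377.88 = 1023.41.
True-score variance = 405.724 + 377.88 = 783.604, so reliability = 0.7657.
Error variance = 1023.41 − 783.604 = 239.806; SEM = √239.806 = 15.49.

15.49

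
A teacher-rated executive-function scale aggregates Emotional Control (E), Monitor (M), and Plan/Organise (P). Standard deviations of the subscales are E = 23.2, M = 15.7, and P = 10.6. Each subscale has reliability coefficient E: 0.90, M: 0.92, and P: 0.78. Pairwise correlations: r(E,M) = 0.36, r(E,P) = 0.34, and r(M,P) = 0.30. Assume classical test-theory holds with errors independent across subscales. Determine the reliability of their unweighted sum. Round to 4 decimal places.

Var(E+M+P) = 23.2² + 15.7² + 10.6² + 2·[23.2·15.7·0.36 + 23.2·10.6·0.34 + 15.7·10.6·0.30] = 897.09 + 529.33 = 1426.42.
Because errors are independent across components, Cov(Tᵢ,Tⱼ) = Cov(Xᵢ,Xⱼ); the off-diagonal part of the true-score variance is the same as above.
True-score variance = [23.2²·0.90 + 15.7²·0.92 + 10.6²·0.78] + 529.33 = 798.828 + 529.33 = 1328.16.
Reliability = 1328.16 / 1426.42 = 0.9311.

0.9311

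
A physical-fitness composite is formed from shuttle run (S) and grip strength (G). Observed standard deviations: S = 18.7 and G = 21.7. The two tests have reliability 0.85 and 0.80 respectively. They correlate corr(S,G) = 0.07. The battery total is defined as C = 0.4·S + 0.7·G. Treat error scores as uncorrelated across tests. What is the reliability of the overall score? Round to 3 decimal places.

Var(C) = 0.4²·18.7² + 0.7²·21.7² + 2·[0.28·18.7·21.7·0.07] = 286.686 + 15.907 = 302.593.
With uncorrelated errors the cross-covariances are all true-score covariance, so they carry over unchanged; only the diagonal terms shrink to ρᵢσᵢ².
True-score variance = [0.4²·18.7²·0.85 + 0.7²·21.7²·0.80] + 15.907 = 232.147 + 15.907 = 248.054.
Reliability = 248.054 / 302.593 = 0.820.

0.820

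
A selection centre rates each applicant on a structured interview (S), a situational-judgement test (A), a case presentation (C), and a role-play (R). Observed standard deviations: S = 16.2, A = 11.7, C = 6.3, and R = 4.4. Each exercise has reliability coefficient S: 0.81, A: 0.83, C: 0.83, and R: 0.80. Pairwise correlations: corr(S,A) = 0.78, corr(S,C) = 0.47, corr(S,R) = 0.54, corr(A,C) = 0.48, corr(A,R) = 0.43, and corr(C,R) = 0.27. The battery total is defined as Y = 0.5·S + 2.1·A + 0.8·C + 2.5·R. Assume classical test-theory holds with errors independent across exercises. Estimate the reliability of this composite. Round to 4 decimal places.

0.9125

Var(Y) = 0.5²·16.2² + 2.1²·11.7² + 0.8²·6.3² + 2.5²·4.4² + 2·[1.05·16.2·11.7·0.78 + 0.4·16.2·6.3·0.47 + 1.25·16.2·4.4·0.54 + 1.68·11.7·6.3·0.48 + 5.25·11.7·4.4·0.43 + 2·6.3·4.4·0.27] = 815.697 + 826.318 = 1642.01.
Because errors are independent across components, Cov(Tᵢ,Tⱼ) = Cov(Xᵢ,Xⱼ); the off-diagonal part of the true-score variance is the same as above.
True-score variance = [0.5²·16.2²·0.81 + 2.1²·11.7²·0.83 + 0.8²·6.3²·0.83 + 2.5²·4.4²·0.80] + 826.318 = 672.086 + 826.318 = 1498.4.
Reliability = 1498.4 / 1642.01 = 0.9125.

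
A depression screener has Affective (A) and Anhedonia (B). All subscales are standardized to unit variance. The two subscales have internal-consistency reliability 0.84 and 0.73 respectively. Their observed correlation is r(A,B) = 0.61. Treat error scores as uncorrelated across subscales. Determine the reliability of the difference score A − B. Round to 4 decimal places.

0.4487

Var(A−B) = 1 + 1 − 2·0.61 = 2 − 1.22 = 0.78.
Under uncorrelated errors the observed covariances equal the true-score covariances, so only the own-variance terms attenuate.
True-score variance = [0.84 + 0.73] − 1.22 = 1.57 − 1.22 = 0.35.
Reliability = 0.35 / 0.78 = 0.4487.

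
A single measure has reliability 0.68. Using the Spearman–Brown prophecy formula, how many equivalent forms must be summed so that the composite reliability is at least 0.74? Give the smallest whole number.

2

k ≥ ρ*(1−ρ₁)/(ρ₁(1−ρ*)) = 0.74·0.32 / (0.68·0.26) = 1.339.
Smallest integer k = 2.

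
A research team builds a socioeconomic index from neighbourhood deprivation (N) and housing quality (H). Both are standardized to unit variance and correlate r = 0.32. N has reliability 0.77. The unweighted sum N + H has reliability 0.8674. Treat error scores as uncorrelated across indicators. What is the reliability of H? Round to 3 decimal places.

Var(N+H) = 2 + 2·0.32 = 2.640.
True-score variance = ρ_N + ρ_H + 2·0.32, so 0.8674 = (0.77 + ρ_H + 0.64) / 2.640.
ρ_H = 0.8674·2.640 − 0.77 − 0.64 = 0.880.

0.880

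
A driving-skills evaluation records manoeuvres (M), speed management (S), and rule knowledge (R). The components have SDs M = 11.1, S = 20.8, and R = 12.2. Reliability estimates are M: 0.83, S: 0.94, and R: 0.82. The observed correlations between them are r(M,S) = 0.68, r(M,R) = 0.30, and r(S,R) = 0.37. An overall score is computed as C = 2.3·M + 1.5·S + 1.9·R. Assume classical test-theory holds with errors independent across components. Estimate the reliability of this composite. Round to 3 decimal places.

Var(C) = 2.3²·11.1² + 1.5²·20.8² + 1.9²·12.2² + 2·[3.45·11.1·20.8·0.68 + 4.37·11.1·12.2·0.30 + 2.85·20.8·12.2·0.37] = 2162.53 + 1973.54 = 4136.07.
Because errors are independent across components, Cov(Tᵢ,Tⱼ) = Cov(Xᵢ,Xⱼ); the off-diagonal part of the true-score variance is the same as above.
True-score variance = [2.3²·11.1²·0.83 + 1.5²·20.8²·0.94 + 1.9²·12.2²·0.82] + 1973.54 = 1896.61 + 1973.54 = 3870.15.
Reliability = 3870.15 / 4136.07 = 0.936.

0.936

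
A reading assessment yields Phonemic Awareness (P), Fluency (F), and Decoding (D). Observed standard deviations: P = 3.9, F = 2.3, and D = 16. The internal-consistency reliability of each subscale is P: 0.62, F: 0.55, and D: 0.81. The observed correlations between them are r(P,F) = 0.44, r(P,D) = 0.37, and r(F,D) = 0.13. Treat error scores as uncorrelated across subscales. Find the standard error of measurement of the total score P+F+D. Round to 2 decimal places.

Var(total) = 276.5 + 63.6376 = 340.138.
True-score variance = 219.7 + 63.6376 = 283.337, so reliability = 0.8330.
Error variance = 340.138 − 283.337 = 56.8003; SEM = √56.8003 = 7.54.

7.54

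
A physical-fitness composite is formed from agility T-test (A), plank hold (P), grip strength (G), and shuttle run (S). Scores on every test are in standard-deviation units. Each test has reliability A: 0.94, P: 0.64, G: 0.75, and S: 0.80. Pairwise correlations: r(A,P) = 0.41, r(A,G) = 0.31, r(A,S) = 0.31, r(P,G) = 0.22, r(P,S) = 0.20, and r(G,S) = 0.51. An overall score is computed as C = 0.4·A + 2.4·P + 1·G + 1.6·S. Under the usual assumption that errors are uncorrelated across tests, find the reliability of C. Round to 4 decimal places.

Var(C) = 0.4² + 2.4² + 1 + 1.6² + 2·[0.96·0.41 + 0.4·0.31 + 0.64·0.31 + 2.4·0.22 + 3.84·0.20 + 1.6·0.51] = 9.48 + 5.656 = 15.136.
With uncorrelated errors the cross-covariances are all true-score covariance, so they carry over unchanged; only the diagonal terms shrink to ρᵢσᵢ².
True-score variance = [0.4²·0.94 + 2.4²·0.64 + 0.75 + 1.6²·0.80] + 5.656 = 6.6348 + 5.656 = 12.2908.
Reliability = 12.2908 / 15.136 = 0.8120.

0.8120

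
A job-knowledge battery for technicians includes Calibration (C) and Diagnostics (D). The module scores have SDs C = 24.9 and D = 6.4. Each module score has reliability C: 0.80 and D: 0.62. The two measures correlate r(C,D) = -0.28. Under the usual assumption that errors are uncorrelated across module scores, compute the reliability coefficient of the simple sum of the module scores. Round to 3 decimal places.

0.756

Var(C+D) = 24.9² + 6.4² + 2·[24.9·6.4·(-0.28)] = 660.97 − 89.2416 = 571.728.
Under uncorrelated errors the observed covariances equal the true-score covariances, so only the own-variance terms attenuate.
True-score variance = [24.9²·0.80 + 6.4²·0.62] − 89.2416 = 521.403 − 89.2416 = 432.162.
Reliability = 432.162 / 571.728 = 0.756.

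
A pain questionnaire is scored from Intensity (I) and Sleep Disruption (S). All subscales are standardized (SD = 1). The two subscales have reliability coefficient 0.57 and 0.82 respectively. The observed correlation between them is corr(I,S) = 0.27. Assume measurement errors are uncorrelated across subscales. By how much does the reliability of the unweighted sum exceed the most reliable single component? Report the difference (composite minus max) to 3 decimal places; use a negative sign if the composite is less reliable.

-0.060

Var(sum) = 2 + 0.54 = 2.54; true-score variance = 1.39 + 0.54 = 1.93; composite reliability = 0.7598.
Max component reliability = 0.8200.
Difference = 0.7598 − 0.8200 = -0.060.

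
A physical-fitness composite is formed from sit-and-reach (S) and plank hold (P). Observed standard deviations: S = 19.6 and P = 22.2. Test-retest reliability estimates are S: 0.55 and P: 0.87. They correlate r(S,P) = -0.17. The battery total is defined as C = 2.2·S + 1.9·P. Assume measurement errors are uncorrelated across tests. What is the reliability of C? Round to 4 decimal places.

Var(C) = 2.2²·19.6² + 1.9²·22.2² + 2·[4.18·19.6·22.2·(-0.17)] = 3638.49 − 618.393 = 3020.09.
Under uncorrelated errors the observed covariances equal the true-score covariances, so only the own-variance terms attenuate.
True-score variance = [2.2²·19.6²·0.55 + 1.9²·22.2²·0.87] − 618.393 = 2570.5 − 618.393 = 1952.1.
Reliability = 1952.1 / 3020.09 = 0.6464.

0.6464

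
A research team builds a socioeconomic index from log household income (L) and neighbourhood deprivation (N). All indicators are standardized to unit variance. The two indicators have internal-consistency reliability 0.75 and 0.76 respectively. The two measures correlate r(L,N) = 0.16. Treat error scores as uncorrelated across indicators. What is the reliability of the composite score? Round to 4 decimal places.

Var(L+N) = 2 + 2·[0.16] = 2 + 0.32 = 2.32.
With uncorrelated errors the cross-covariances are all true-score covariance, so they carry over unchanged; only the diagonal terms shrink to ρᵢσᵢ².
True-score variance = [0.75 + 0.76] + 0.32 = 1.51 + 0.32 = 1.83.
Reliability = 1.83 / 2.32 = 0.7888.

0.7888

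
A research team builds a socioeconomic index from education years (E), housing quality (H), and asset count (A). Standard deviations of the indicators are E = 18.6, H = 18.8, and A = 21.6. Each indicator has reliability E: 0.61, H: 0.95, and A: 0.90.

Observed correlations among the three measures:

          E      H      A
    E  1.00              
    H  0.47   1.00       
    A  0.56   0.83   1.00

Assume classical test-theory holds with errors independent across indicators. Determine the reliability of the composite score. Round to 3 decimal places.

0.924

Var(E+H+A) = 18.6² + 18.8² + 21.6² + 2·[18.6·18.8·0.47 + 18.6·21.6·0.56 + 18.8·21.6·0.83] = 1165.96 + 1452.76 = 2618.72.
With uncorrelated errors the cross-covariances are all true-score covariance, so they carry over unchanged; only the diagonal terms shrink to ρᵢσᵢ².
True-score variance = [18.6²·0.61 + 18.8²·0.95 + 21.6²·0.90] + 1452.76 = 966.708 + 1452.76 = 2419.47.
Reliability = 2419.47 / 2618.72 = 0.924.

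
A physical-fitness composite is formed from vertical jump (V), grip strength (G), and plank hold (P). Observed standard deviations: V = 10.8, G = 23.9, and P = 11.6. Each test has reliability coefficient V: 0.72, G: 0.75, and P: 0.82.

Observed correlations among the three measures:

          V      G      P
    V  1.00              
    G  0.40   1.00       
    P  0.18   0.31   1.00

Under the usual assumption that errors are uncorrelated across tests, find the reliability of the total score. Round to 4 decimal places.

Var(V+G+P) = 10.8² + 23.9² + 11.6² + 2·[10.8·23.9·0.40 + 10.8·11.6·0.18 + 23.9·11.6·0.31] = 822.41 + 423.486 = 1245.9.
Under uncorrelated errors the observed covariances equal the true-score covariances, so only the own-variance terms attenuate.
True-score variance = [10.8²·0.72 + 23.9²·0.75 + 11.6²·0.82] + 423.486 = 622.727 + 423.486 = 1046.21.
Reliability = 1046.21 / 1245.9 = 0.8397.

0.8397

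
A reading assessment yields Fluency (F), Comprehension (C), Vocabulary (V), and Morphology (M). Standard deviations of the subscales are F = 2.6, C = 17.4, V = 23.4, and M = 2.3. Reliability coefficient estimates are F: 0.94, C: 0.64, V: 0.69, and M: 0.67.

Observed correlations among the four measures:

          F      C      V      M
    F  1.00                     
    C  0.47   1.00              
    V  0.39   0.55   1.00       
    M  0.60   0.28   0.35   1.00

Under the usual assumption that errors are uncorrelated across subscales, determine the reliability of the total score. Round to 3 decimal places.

0.809

Var(F+C+V+M) = 2.6² + 17.4² + 23.4² + 2.3² + 2·[2.6·17.4·0.47 + 2.6·23.4·0.39 + 2.6·2.3·0.60 + 17.4·23.4·0.55 + 17.4·2.3·0.28 + 23.4·2.3·0.35] = 862.37 + 605.118 = 1467.49.
Under uncorrelated errors the observed covariances equal the true-score covariances, so only the own-variance terms attenuate.
True-score variance = [2.6²·0.94 + 17.4²·0.64 + 23.4²·0.69 + 2.3²·0.67] + 605.118 = 581.481 + 605.118 = 1186.6.
Reliability = 1186.6 / 1467.49 = 0.809.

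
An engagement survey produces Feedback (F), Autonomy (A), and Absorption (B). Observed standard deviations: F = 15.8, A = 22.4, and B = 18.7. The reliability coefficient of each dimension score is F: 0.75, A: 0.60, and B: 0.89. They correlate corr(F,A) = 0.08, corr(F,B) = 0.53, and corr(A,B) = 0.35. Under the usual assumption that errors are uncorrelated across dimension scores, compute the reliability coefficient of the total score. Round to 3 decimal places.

Var(F+A+B) = 15.8² + 22.4² + 18.7² + 2·[15.8·22.4·0.08 + 15.8·18.7·0.53 + 22.4·18.7·0.35] = 1101.09 + 663.031 = 1764.12.
Under uncorrelated errors the observed covariances equal the true-score covariances, so only the own-variance terms attenuate.
True-score variance = [15.8²·0.75 + 22.4²·0.60 + 18.7²·0.89] + 663.031 = 799.51 + 663.031 = 1462.54.
Reliability = 1462.54 / 1764.12 = 0.829.

0.829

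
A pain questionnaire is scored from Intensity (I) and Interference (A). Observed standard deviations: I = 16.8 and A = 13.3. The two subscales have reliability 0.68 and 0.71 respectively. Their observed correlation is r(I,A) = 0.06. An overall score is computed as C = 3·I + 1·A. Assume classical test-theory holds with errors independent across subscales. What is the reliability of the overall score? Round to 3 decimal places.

0.691

Var(C) = 3²·16.8² + 13.3² + 2·[3·16.8·13.3·0.06] = 2717.05 + 80.4384 = 2797.49.
With uncorrelated errors the cross-covariances are all true-score covariance, so they carry over unchanged; only the diagonal terms shrink to ρᵢσᵢ².
True-score variance = [3²·16.8²·0.68 + 13.3²·0.71] + 80.4384 = 1852.9 + 80.4384 = 1933.34.
Reliability = 1933.34 / 2797.49 = 0.691.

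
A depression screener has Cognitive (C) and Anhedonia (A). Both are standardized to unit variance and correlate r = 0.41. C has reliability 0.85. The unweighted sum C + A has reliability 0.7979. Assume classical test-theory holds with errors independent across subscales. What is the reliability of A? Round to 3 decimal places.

Var(C+A) = 2 + 2·0.41 = 2.820.
True-score variance = ρ_C + ρ_A + 2·0.41, so 0.7979 = (0.85 + ρ_A + 0.82) / 2.820.
ρ_A = 0.7979·2.820 − 0.85 − 0.82 = 0.580.

0.580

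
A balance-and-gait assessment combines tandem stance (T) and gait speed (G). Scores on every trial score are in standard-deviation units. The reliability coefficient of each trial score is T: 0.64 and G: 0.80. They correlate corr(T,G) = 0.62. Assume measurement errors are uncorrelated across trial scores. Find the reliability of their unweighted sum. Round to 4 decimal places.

Var(T+G) = 2 + 2·[0.62] = 2 + 1.24 = 3.24.
Under uncorrelated errors the observed covariances equal the true-score covariances, so only the own-variance terms attenuate.
True-score variance = [0.64 + 0.80] + 1.24 = 1.44 + 1.24 = 2.68.
Reliability = 2.68 / 3.24 = 0.8272.

0.8272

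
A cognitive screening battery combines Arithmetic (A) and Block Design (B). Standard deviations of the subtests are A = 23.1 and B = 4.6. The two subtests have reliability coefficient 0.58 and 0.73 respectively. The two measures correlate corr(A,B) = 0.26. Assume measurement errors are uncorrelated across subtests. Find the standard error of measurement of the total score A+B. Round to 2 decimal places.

15.16

Var(total) = 554.77 + 55.2552 = 610.025.
True-score variance = 324.941 + 55.2552 = 380.196, so reliability = 0.6232.
Error variance = 610.025 − 380.196 = 229.829; SEM = √229.829 = 15.16.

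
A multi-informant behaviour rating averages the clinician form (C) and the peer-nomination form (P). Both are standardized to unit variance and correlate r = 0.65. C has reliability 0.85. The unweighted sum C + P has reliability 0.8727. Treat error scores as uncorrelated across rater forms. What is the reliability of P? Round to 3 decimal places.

Var(C+P) = 2 + 2·0.65 = 3.300.
True-score variance = ρ_C + ρ_P + 2·0.65, so 0.8727 = (0.85 + ρ_P + 1.30) / 3.300.
ρ_P = 0.8727·3.300 − 0.85 − 1.30 = 0.730.

0.730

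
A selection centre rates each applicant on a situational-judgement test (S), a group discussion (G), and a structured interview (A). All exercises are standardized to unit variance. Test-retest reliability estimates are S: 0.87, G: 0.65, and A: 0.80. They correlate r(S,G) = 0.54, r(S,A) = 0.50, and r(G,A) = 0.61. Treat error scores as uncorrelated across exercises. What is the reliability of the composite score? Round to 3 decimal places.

Var(S+G+A) = 3 + 2·[0.54 + 0.50 + 0.61] = 3 + 3.3 = 6.3.
Under uncorrelated errors the observed covariances equal the true-score covariances, so only the own-variance terms attenuate.
True-score variance = [0.87 + 0.65 + 0.80] + 3.3 = 2.32 + 3.3 = 5.62.
Reliability = 5.62 / 6.3 = 0.892.

0.892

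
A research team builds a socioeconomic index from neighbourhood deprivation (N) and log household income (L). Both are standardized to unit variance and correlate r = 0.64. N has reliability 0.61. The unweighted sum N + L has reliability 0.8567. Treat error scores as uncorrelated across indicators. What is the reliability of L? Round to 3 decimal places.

Var(N+L) = 2 + 2·0.64 = 3.280.
True-score variance = ρ_N + ρ_L + 2·0.64, so 0.8567 = (0.61 + ρ_L + 1.28) / 3.280.
ρ_L = 0.8567·3.280 − 0.61 − 1.28 = 0.920.

0.920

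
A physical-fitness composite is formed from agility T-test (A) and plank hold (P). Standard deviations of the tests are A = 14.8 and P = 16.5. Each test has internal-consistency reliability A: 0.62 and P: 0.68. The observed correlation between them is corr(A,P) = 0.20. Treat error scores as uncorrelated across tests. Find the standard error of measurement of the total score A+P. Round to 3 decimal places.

13.052

Var(total) = 491.29 + 97.68 = 588.97.
True-score variance = 320.935 + 97.68 = 418.615, so reliability = 0.7108.
Error variance = 588.97 − 418.615 = 170.355; SEM = √170.355 = 13.052.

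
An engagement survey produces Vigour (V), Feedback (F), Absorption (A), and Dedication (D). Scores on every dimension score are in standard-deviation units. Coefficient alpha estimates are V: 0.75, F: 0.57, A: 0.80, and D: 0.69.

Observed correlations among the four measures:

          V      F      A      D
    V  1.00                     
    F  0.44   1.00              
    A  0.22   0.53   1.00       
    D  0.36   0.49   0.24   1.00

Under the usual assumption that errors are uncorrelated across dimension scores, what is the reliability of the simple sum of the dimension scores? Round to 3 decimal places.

Var(V+F+A+D) = 4 + 2·[0.44 + 0.22 + 0.36 + 0.53 + 0.49 + 0.24] = 4 + 4.56 = 8.56.
With uncorrelated errors the cross-covariances are all true-score covariance, so they carry over unchanged; only the diagonal terms shrink to ρᵢσᵢ².
True-score variance = [0.75 + 0.57 + 0.80 + 0.69] + 4.56 = 2.81 + 4.56 = 7.37.
Reliability = 7.37 / 8.56 = 0.861.

0.861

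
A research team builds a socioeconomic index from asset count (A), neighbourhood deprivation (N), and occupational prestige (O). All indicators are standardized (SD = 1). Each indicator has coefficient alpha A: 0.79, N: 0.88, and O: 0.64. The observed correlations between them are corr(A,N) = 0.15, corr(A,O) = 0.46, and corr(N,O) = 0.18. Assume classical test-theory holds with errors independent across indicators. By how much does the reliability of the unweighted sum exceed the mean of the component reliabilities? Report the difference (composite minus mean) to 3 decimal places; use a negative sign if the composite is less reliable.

0.079

Var(sum) = 3 + 1.58 = 4.58; true-score variance = 2.31 + 1.58 = 3.89; composite reliability = 0.8493.
Mean component reliability = 0.7700.
Difference = 0.8493 − 0.7700 = 0.079.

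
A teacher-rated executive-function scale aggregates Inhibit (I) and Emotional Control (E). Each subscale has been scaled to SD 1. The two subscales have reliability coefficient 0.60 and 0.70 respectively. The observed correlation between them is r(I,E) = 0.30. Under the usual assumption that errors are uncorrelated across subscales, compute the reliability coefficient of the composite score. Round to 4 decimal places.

Var(I+E) = 2 + 2·[0.30] = 2 + 0.6 = 2.6.
Under uncorrelated errors the observed covariances equal the true-score covariances, so only the own-variance terms attenuate.
True-score variance = [0.60 + 0.70] + 0.6 = 1.3 + 0.6 = 1.9.
Reliability = 1.9 / 2.6 = 0.7308.

0.7308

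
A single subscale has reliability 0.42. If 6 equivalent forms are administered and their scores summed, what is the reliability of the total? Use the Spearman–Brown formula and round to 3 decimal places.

0.813

ρ_k = kρ / (1 + (k−1)ρ) = 6·0.42 / (1 + 5·0.42) = 2.520 / 3.100 = 0.813.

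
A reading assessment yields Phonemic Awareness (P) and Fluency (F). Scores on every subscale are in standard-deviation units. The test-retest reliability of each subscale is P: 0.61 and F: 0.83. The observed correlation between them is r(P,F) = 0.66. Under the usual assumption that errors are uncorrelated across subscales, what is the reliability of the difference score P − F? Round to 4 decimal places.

0.1765

Var(P−F) = 1 + 1 − 2·0.66 = 2 − 1.32 = 0.68.
Under uncorrelated errors the observed covariances equal the true-score covariances, so only the own-variance terms attenuate.
True-score variance = [0.61 + 0.83] − 1.32 = 1.44 − 1.32 = 0.12.
Reliability = 0.12 / 0.68 = 0.1765.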